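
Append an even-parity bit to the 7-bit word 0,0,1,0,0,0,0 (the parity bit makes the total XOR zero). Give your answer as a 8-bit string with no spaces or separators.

XOR of the 7 data bits: 0⊕0⊕1⊕0⊕0⊕0⊕0 = 1
Parity bit = 1 (so all 8 bits XOR to 0).

00100001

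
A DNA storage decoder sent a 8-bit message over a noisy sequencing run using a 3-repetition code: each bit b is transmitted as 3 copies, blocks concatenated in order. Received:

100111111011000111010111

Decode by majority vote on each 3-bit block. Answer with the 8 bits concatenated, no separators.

01110101

Block 1 (100): 1 one → 0
Block 2 (111): 3 ones → 1
Block 3 (111): 3 ones → 1
Block 4 (011): 2 ones → 1
Block 5 (000): 0 ones → 0
Block 6 (111): 3 ones → 1
Block 7 (010): 1 one → 0
Block 8 (111): 3 ones → 1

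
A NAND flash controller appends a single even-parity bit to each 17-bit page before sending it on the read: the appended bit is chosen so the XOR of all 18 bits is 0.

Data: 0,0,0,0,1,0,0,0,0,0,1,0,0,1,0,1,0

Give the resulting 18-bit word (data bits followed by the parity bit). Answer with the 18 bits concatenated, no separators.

000010000010010100

XOR of the 17 data bits: 0⊕0⊕0⊕0⊕1⊕0⊕0⊕0⊕0⊕0⊕1⊕0⊕0⊕1⊕0⊕1⊕0 = 0
Parity bit = 0 (so all 18 bits XOR to 0).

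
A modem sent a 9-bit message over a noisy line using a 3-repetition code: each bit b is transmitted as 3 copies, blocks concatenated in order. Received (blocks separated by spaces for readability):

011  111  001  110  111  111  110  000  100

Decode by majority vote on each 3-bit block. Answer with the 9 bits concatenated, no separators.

Block 1 (011): 2 ones → 1
Block 2 (111): 3 ones → 1
Block 3 (001): 1 one → 0
Block 4 (110): 2 ones → 1
Block 5 (111): 3 ones → 1
Block 6 (111): 3 ones → 1
Block 7 (110): 2 ones → 1
Block 8 (000): 0 ones → 0
Block 9 (100): 1 one → 0

110111100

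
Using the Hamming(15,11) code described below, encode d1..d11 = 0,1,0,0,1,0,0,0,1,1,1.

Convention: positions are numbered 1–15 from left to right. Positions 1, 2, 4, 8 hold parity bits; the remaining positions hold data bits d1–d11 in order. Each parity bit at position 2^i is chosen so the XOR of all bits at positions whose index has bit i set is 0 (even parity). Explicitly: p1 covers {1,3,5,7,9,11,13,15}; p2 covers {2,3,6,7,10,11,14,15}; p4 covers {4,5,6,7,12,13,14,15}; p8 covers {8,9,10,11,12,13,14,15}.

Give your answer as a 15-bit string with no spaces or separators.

000010001000111

Place data at non-parity positions: p1 p2 0 p4 1 0 0 p8 1 0 0 0 1 1 1
p1 (pos 1,3,5,7,9,11,13,15): XOR of data positions = 0⊕1⊕0⊕1⊕0⊕1⊕1 = 0
p2 (pos 2,3,6,7,10,11,14,15): XOR of data positions = 0⊕0⊕0⊕0⊕0⊕1⊕1 = 0
p4 (pos 4,5,6,7,12,13,14,15): XOR of data positions = 1⊕0⊕0⊕0⊕1⊕1⊕1 = 0
p8 (pos 8,9,10,11,12,13,14,15): XOR of data positions = 1⊕0⊕0⊕0⊕1⊕1⊕1 = 0
Codeword: 000010001000111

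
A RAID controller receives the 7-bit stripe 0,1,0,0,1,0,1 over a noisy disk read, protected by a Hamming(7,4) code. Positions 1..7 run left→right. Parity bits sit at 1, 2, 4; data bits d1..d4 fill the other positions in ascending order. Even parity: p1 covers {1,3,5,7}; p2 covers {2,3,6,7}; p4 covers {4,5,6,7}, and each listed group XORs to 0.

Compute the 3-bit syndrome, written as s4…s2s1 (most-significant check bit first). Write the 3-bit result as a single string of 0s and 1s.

000

s1 (pos 1,3,5,7): 0⊕0⊕1⊕1 = 0
s2 (pos 2,3,6,7): 1⊕0⊕0⊕1 = 0
s4 (pos 4,5,6,7): 0⊕1⊕0⊕1 = 0
Syndrome s4…s1 = 000 → no error.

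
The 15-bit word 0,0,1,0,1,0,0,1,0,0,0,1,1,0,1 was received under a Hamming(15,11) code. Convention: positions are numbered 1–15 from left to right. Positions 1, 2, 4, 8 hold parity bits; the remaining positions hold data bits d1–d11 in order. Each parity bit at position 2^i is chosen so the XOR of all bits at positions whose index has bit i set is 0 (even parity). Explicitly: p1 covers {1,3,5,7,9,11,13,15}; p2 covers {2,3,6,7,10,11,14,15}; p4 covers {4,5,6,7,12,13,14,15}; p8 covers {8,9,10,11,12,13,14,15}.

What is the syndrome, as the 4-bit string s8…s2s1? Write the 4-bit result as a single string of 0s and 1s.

s1 (pos 1,3,5,7,9,11,13,15): 0⊕1⊕1⊕0⊕0⊕0⊕1⊕1 = 0
s2 (pos 2,3,6,7,10,11,14,15): 0⊕1⊕0⊕0⊕0⊕0⊕0⊕1 = 0
s4 (pos 4,5,6,7,12,13,14,15): 0⊕1⊕0⊕0⊕1⊕1⊕0⊕1 = 0
s8 (pos 8,9,10,11,12,13,14,15): 1⊕0⊕0⊕0⊕1⊕1⊕0⊕1 = 0
Syndrome s8…s1 = 0000 → no error.

0000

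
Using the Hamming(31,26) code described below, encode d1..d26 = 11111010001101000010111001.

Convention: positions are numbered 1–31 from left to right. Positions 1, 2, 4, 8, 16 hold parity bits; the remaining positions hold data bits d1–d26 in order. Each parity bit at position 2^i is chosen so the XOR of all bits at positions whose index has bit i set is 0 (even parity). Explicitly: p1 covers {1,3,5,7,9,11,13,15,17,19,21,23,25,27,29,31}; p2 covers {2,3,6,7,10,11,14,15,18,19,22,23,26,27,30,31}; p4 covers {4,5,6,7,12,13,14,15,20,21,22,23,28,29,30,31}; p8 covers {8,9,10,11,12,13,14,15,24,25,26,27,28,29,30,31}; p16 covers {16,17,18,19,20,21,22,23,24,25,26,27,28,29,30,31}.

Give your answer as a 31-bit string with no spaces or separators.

Place data at non-parity positions: p1 p2 1 p4 1 1 1 p8 1 0 1 0 0 0 1 p16 1 0 1 0 0 0 0 1 0 1 1 1 0 0 1
p1 (pos 1,3,5,7,9,11,13,15,17,19,21,23,25,27,29,31): XOR of data positions = 1⊕1⊕1⊕1⊕1⊕0⊕1⊕1⊕1⊕0⊕0⊕0⊕1⊕0⊕1 = 0
p2 (pos 2,3,6,7,10,11,14,15,18,19,22,23,26,27,30,31): XOR of data positions = 1⊕1⊕1⊕0⊕1⊕0⊕1⊕0⊕1⊕0⊕0⊕1⊕1⊕0⊕1 = 1
p4 (pos 4,5,6,7,12,13,14,15,20,21,22,23,28,29,30,31): XOR of data positions = 1⊕1⊕1⊕0⊕0⊕0⊕1⊕0⊕0⊕0⊕0⊕1⊕0⊕0⊕1 = 0
p8 (pos 8,9,10,11,12,13,14,15,24,25,26,27,28,29,30,31): XOR of data positions = 1⊕0⊕1⊕0⊕0⊕0⊕1⊕1⊕0⊕1⊕1⊕1⊕0⊕0⊕1 = 0
p16 (pos 16,17,18,19,20,21,22,23,24,25,26,27,28,29,30,31): XOR of data positions = 1⊕0⊕1⊕0⊕0⊕0⊕0⊕1⊕0⊕1⊕1⊕1⊕0⊕0⊕1 = 1
Codeword: 0110111010100011101000010111001

0110111010100011101000010111001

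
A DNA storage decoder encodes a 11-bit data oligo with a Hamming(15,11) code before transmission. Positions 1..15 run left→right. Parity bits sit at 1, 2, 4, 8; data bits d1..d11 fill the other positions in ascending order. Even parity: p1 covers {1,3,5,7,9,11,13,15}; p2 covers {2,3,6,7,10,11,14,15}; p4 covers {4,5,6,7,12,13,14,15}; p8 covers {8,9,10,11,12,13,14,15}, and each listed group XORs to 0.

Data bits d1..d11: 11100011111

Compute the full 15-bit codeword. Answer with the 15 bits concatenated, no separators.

111011010011111

Place data at non-parity positions: p1 p2 1 p4 1 1 0 p8 0 0 1 1 1 1 1
p1 (pos 1,3,5,7,9,11,13,15): XOR of data positions = 1⊕1⊕0⊕0⊕1⊕1⊕1 = 1
p2 (pos 2,3,6,7,10,11,14,15): XOR of data positions = 1⊕1⊕0⊕0⊕1⊕1⊕1 = 1
p4 (pos 4,5,6,7,12,13,14,15): XOR of data positions = 1⊕1⊕0⊕1⊕1⊕1⊕1 = 0
p8 (pos 8,9,10,11,12,13,14,15): XOR of data positions = 0⊕0⊕1⊕1⊕1⊕1⊕1 = 1
Codeword: 111011010011111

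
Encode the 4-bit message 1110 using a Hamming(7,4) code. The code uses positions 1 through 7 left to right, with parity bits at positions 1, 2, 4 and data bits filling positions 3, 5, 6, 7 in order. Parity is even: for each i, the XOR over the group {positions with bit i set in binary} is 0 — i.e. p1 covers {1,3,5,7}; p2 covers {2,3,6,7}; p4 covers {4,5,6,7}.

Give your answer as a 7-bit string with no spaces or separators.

0010110

Place data at non-parity positions: p1 p2 1 p4 1 1 0
p1 (pos 1,3,5,7): XOR of data positions = 1⊕1⊕0 = 0
p2 (pos 2,3,6,7): XOR of data positions = 1⊕1⊕0 = 0
p4 (pos 4,5,6,7): XOR of data positions = 1⊕1⊕0 = 0
Codeword: 0010110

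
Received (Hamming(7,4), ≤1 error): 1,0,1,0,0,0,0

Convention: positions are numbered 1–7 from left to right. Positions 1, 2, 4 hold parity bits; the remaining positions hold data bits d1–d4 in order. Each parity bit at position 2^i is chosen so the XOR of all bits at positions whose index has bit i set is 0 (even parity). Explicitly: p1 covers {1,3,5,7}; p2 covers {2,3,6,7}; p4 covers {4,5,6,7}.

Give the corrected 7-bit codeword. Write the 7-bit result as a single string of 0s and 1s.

1110000

s1 (pos 1,3,5,7): 1⊕1⊕0⊕0 = 0
s2 (pos 2,3,6,7): 0⊕1⊕0⊕0 = 1
s4 (pos 4,5,6,7): 0⊕0⊕0⊕0 = 0
Syndrome s4…s1 = 010 → error at position 2.
Flip position 2: 1010000 → 1110000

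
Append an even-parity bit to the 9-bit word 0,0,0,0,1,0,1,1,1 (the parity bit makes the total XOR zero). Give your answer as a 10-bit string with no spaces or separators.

0000101110

XOR of the 9 data bits: 0⊕0⊕0⊕0⊕1⊕0⊕1⊕1⊕1 = 0
Parity bit = 0 (so all 10 bits XOR to 0).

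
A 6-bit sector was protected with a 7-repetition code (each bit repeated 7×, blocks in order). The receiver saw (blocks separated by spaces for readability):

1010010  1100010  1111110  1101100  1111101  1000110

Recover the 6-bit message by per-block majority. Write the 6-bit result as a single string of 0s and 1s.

001110

Block 1 (1010010): 3 ones → 0
Block 2 (1100010): 3 ones → 0
Block 3 (1111110): 6 ones → 1
Block 4 (1101100): 4 ones → 1
Block 5 (1111101): 6 ones → 1
Block 6 (1000110): 3 ones → 0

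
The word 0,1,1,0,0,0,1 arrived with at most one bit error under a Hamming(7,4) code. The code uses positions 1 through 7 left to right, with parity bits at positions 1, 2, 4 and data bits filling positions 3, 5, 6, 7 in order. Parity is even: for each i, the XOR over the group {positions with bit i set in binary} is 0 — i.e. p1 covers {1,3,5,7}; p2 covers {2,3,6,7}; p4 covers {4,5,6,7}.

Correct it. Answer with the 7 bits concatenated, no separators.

0110011

s1 (pos 1,3,5,7): 0⊕1⊕0⊕1 = 0
s2 (pos 2,3,6,7): 1⊕1⊕0⊕1 = 1
s4 (pos 4,5,6,7): 0⊕0⊕0⊕1 = 1
Syndrome s4…s1 = 110 → error at position 6.
Flip position 6: 0110001 → 0110011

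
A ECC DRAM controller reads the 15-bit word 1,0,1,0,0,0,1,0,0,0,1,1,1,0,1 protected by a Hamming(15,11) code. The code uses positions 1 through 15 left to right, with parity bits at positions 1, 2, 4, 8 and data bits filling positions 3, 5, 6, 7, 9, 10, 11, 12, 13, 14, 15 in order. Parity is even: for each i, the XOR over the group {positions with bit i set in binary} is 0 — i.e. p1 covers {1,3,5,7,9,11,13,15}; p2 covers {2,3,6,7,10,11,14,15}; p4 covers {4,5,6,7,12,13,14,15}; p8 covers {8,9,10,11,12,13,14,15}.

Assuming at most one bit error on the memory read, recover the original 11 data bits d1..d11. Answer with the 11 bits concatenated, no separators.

s1 (pos 1,3,5,7,9,11,13,15): 1⊕1⊕0⊕1⊕0⊕1⊕1⊕1 = 0
s2 (pos 2,3,6,7,10,11,14,15): 0⊕1⊕0⊕1⊕0⊕1⊕0⊕1 = 0
s4 (pos 4,5,6,7,12,13,14,15): 0⊕0⊕0⊕1⊕1⊕1⊕0⊕1 = 0
s8 (pos 8,9,10,11,12,13,14,15): 0⊕0⊕0⊕1⊕1⊕1⊕0⊕1 = 0
Syndrome s8…s1 = 0000 → no error.
Read data bits from positions 3,5,6,7,9,10,11,12,13,14,15: 10010011101

10010011101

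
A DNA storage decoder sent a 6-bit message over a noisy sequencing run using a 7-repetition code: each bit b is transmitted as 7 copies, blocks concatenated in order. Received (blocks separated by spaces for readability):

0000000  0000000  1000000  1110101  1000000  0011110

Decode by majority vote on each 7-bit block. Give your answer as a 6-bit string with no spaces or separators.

000101

Block 1 (0000000): 0 ones → 0
Block 2 (0000000): 0 ones → 0
Block 3 (1000000): 1 one → 0
Block 4 (1110101): 5 ones → 1
Block 5 (1000000): 1 one → 0
Block 6 (0011110): 4 ones → 1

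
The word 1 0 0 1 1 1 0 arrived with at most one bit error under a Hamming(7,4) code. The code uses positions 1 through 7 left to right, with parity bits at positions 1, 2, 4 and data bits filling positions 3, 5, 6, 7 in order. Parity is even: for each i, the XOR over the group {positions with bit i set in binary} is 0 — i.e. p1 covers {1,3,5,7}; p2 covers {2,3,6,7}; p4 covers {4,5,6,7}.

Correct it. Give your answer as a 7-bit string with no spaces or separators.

1001100

s1 (pos 1,3,5,7): 1⊕0⊕1⊕0 = 0
s2 (pos 2,3,6,7): 0⊕0⊕1⊕0 = 1
s4 (pos 4,5,6,7): 1⊕1⊕1⊕0 = 1
Syndrome s4…s1 = 110 → error at position 6.
Flip position 6: 1001110 → 1001100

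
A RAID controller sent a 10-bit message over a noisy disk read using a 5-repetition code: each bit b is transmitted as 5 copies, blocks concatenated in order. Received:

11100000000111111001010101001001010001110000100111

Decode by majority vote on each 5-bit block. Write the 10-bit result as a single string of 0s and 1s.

Block 1 (11100): 3 ones → 1
Block 2 (00000): 0 ones → 0
Block 3 (01111): 4 ones → 1
Block 4 (11001): 3 ones → 1
Block 5 (01010): 2 ones → 0
Block 6 (10010): 2 ones → 0
Block 7 (01010): 2 ones → 0
Block 8 (00111): 3 ones → 1
Block 9 (00001): 1 one → 0
Block 10 (00111): 3 ones → 1

1011000101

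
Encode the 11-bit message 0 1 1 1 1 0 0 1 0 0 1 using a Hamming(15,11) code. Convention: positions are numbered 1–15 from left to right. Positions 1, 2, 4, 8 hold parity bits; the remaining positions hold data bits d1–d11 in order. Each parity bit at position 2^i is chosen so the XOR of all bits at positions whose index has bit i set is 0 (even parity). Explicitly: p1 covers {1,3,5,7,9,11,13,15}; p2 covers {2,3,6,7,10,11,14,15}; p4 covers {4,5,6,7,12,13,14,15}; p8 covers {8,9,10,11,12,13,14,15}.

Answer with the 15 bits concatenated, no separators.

010111111001001

Place data at non-parity positions: p1 p2 0 p4 1 1 1 p8 1 0 0 1 0 0 1
p1 (pos 1,3,5,7,9,11,13,15): XOR of data positions = 0⊕1⊕1⊕1⊕0⊕0⊕1 = 0
p2 (pos 2,3,6,7,10,11,14,15): XOR of data positions = 0⊕1⊕1⊕0⊕0⊕0⊕1 = 1
p4 (pos 4,5,6,7,12,13,14,15): XOR of data positions = 1⊕1⊕1⊕1⊕0⊕0⊕1 = 1
p8 (pos 8,9,10,11,12,13,14,15): XOR of data positions = 1⊕0⊕0⊕1⊕0⊕0⊕1 = 1
Codeword: 010111111001001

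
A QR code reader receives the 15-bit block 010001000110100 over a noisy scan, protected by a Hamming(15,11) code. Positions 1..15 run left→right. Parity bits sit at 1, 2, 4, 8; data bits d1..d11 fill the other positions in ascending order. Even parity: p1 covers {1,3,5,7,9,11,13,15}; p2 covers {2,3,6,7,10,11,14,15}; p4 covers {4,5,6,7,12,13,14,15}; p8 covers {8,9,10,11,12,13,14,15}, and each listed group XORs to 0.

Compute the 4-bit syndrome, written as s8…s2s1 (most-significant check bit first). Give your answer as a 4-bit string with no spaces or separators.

s1 (pos 1,3,5,7,9,11,13,15): 0⊕0⊕0⊕0⊕0⊕1⊕1⊕0 = 0
s2 (pos 2,3,6,7,10,11,14,15): 1⊕0⊕1⊕0⊕1⊕1⊕0⊕0 = 0
s4 (pos 4,5,6,7,12,13,14,15): 0⊕0⊕1⊕0⊕0⊕1⊕0⊕0 = 0
s8 (pos 8,9,10,11,12,13,14,15): 0⊕0⊕1⊕1⊕0⊕1⊕0⊕0 = 1
Syndrome s8…s1 = 1000 → error at position 8.

1000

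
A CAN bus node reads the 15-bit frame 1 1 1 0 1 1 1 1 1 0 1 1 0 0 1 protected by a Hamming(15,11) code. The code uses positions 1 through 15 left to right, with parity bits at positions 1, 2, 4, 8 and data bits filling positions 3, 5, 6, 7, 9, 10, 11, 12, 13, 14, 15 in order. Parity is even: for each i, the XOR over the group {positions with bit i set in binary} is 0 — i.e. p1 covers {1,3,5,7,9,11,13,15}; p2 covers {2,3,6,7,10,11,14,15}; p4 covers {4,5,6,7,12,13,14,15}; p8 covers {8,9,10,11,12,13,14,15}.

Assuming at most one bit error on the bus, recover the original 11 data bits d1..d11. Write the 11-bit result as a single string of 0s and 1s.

11111011101

s1 (pos 1,3,5,7,9,11,13,15): 1⊕1⊕1⊕1⊕1⊕1⊕0⊕1 = 1
s2 (pos 2,3,6,7,10,11,14,15): 1⊕1⊕1⊕1⊕0⊕1⊕0⊕1 = 0
s4 (pos 4,5,6,7,12,13,14,15): 0⊕1⊕1⊕1⊕1⊕0⊕0⊕1 = 1
s8 (pos 8,9,10,11,12,13,14,15): 1⊕1⊕0⊕1⊕1⊕0⊕0⊕1 = 1
Syndrome s8…s1 = 1101 → error at position 13.
Flip position 13: 111011111011001 → 111011111011101
Read data bits from positions 3,5,6,7,9,10,11,12,13,14,15: 11111011101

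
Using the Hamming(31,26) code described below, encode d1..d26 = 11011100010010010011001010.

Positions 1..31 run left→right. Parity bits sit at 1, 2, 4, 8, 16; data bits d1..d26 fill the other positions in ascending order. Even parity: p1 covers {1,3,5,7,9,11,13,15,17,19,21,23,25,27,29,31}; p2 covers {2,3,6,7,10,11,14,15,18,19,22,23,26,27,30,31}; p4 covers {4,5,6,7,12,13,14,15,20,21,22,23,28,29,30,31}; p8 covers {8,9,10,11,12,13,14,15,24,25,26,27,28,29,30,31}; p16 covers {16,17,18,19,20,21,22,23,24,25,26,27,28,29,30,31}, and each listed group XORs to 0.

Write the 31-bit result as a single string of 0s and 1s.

Place data at non-parity positions: p1 p2 1 p4 1 0 1 p8 1 1 0 0 0 1 0 p16 0 1 0 0 1 0 0 1 1 0 0 1 0 1 0
p1 (pos 1,3,5,7,9,11,13,15,17,19,21,23,25,27,29,31): XOR of data positions = 1⊕1⊕1⊕1⊕0⊕0⊕0⊕0⊕0⊕1⊕0⊕1⊕0⊕0⊕0 = 0
p2 (pos 2,3,6,7,10,11,14,15,18,19,22,23,26,27,30,31): XOR of data positions = 1⊕0⊕1⊕1⊕0⊕1⊕0⊕1⊕0⊕0⊕0⊕0⊕0⊕1⊕0 = 0
p4 (pos 4,5,6,7,12,13,14,15,20,21,22,23,28,29,30,31): XOR of data positions = 1⊕0⊕1⊕0⊕0⊕1⊕0⊕0⊕1⊕0⊕0⊕1⊕0⊕1⊕0 = 0
p8 (pos 8,9,10,11,12,13,14,15,24,25,26,27,28,29,30,31): XOR of data positions = 1⊕1⊕0⊕0⊕0⊕1⊕0⊕1⊕1⊕0⊕0⊕1⊕0⊕1⊕0 = 1
p16 (pos 16,17,18,19,20,21,22,23,24,25,26,27,28,29,30,31): XOR of data positions = 0⊕1⊕0⊕0⊕1⊕0⊕0⊕1⊕1⊕0⊕0⊕1⊕0⊕1⊕0 = 0
Codeword: 0010101111000100010010011001010

0010101111000100010010011001010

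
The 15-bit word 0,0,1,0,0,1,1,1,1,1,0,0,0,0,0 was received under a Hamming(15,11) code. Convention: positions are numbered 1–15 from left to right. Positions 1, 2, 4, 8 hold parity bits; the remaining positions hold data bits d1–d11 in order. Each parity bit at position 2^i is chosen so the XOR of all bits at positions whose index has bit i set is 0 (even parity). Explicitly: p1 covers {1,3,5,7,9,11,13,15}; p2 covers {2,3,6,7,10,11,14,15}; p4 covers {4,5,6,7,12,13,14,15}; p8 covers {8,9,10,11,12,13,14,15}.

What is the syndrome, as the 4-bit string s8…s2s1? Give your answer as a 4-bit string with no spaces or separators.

1001

s1 (pos 1,3,5,7,9,11,13,15): 0⊕1⊕0⊕1⊕1⊕0⊕0⊕0 = 1
s2 (pos 2,3,6,7,10,11,14,15): 0⊕1⊕1⊕1⊕1⊕0⊕0⊕0 = 0
s4 (pos 4,5,6,7,12,13,14,15): 0⊕0⊕1⊕1⊕0⊕0⊕0⊕0 = 0
s8 (pos 8,9,10,11,12,13,14,15): 1⊕1⊕1⊕0⊕0⊕0⊕0⊕0 = 1
Syndrome s8…s1 = 1001 → error at position 9.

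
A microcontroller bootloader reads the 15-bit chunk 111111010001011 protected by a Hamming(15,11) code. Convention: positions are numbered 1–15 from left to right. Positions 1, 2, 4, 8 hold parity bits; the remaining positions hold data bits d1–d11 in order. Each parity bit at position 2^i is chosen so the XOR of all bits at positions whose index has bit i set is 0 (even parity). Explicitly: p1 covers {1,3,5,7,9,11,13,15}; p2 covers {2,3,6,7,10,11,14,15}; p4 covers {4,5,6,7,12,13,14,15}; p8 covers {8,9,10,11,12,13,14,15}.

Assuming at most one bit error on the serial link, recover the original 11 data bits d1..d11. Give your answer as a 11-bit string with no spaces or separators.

s1 (pos 1,3,5,7,9,11,13,15): 1⊕1⊕1⊕0⊕0⊕0⊕0⊕1 = 0
s2 (pos 2,3,6,7,10,11,14,15): 1⊕1⊕1⊕0⊕0⊕0⊕1⊕1 = 1
s4 (pos 4,5,6,7,12,13,14,15): 1⊕1⊕1⊕0⊕1⊕0⊕1⊕1 = 0
s8 (pos 8,9,10,11,12,13,14,15): 1⊕0⊕0⊕0⊕1⊕0⊕1⊕1 = 0
Syndrome s8…s1 = 0010 → error at position 2.
Flip position 2: 111111010001011 → 101111010001011
Read data bits from positions 3,5,6,7,9,10,11,12,13,14,15: 11100001011

11100001011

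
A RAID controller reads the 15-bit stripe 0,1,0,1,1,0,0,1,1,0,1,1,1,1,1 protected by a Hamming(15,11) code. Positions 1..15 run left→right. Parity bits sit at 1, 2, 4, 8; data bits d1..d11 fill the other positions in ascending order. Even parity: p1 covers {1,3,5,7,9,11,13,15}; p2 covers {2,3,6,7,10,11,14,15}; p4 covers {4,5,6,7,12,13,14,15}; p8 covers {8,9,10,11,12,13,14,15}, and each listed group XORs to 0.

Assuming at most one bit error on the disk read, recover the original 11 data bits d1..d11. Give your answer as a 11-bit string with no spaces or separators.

s1 (pos 1,3,5,7,9,11,13,15): 0⊕0⊕1⊕0⊕1⊕1⊕1⊕1 = 1
s2 (pos 2,3,6,7,10,11,14,15): 1⊕0⊕0⊕0⊕0⊕1⊕1⊕1 = 0
s4 (pos 4,5,6,7,12,13,14,15): 1⊕1⊕0⊕0⊕1⊕1⊕1⊕1 = 0
s8 (pos 8,9,10,11,12,13,14,15): 1⊕1⊕0⊕1⊕1⊕1⊕1⊕1 = 1
Syndrome s8…s1 = 1001 → error at position 9.
Flip position 9: 010110011011111 → 010110010011111
Read data bits from positions 3,5,6,7,9,10,11,12,13,14,15: 01000011111

01000011111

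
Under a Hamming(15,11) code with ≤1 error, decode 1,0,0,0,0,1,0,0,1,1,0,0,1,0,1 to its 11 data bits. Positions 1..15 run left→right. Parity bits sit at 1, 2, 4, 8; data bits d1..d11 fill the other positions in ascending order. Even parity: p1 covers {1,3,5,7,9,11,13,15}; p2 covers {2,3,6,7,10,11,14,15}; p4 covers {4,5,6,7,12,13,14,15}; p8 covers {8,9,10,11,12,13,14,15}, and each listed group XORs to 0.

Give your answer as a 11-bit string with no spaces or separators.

00001100101

s1 (pos 1,3,5,7,9,11,13,15): 1⊕0⊕0⊕0⊕1⊕0⊕1⊕1 = 0
s2 (pos 2,3,6,7,10,11,14,15): 0⊕0⊕1⊕0⊕1⊕0⊕0⊕1 = 1
s4 (pos 4,5,6,7,12,13,14,15): 0⊕0⊕1⊕0⊕0⊕1⊕0⊕1 = 1
s8 (pos 8,9,10,11,12,13,14,15): 0⊕1⊕1⊕0⊕0⊕1⊕0⊕1 = 0
Syndrome s8…s1 = 0110 → error at position 6.
Flip position 6: 100001001100101 → 100000001100101
Read data bits from positions 3,5,6,7,9,10,11,12,13,14,15: 00001100101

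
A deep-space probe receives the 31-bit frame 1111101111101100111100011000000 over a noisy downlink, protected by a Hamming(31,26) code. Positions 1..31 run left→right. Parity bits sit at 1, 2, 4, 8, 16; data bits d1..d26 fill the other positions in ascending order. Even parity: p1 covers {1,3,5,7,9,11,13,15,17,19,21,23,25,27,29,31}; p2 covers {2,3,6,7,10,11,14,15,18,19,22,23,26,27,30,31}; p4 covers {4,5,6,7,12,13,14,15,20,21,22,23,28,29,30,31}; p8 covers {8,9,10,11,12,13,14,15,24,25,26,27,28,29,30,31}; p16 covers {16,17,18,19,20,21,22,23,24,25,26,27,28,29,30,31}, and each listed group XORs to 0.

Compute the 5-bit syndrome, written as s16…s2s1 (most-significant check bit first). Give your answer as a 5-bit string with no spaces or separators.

s1 (pos 1,3,5,7,9,11,13,15,17,19,21,23,25,27,29,31): 1⊕1⊕1⊕1⊕1⊕1⊕1⊕0⊕1⊕1⊕0⊕0⊕1⊕0⊕0⊕0 = 0
s2 (pos 2,3,6,7,10,11,14,15,18,19,22,23,26,27,30,31): 1⊕1⊕0⊕1⊕1⊕1⊕1⊕0⊕1⊕1⊕0⊕0⊕0⊕0⊕0⊕0 = 0
s4 (pos 4,5,6,7,12,13,14,15,20,21,22,23,28,29,30,31): 1⊕1⊕0⊕1⊕0⊕1⊕1⊕0⊕1⊕0⊕0⊕0⊕0⊕0⊕0⊕0 = 0
s8 (pos 8,9,10,11,12,13,14,15,24,25,26,27,28,29,30,31): 1⊕1⊕1⊕1⊕0⊕1⊕1⊕0⊕1⊕1⊕0⊕0⊕0⊕0⊕0⊕0 = 0
s16 (pos 16,17,18,19,20,21,22,23,24,25,26,27,28,29,30,31): 0⊕1⊕1⊕1⊕1⊕0⊕0⊕0⊕1⊕1⊕0⊕0⊕0⊕0⊕0⊕0 = 0
Syndrome s16…s1 = 00000 → no error.

00000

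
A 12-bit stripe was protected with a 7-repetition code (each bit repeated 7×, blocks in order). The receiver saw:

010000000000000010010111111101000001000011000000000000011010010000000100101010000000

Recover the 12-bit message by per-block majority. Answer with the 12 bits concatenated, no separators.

Block 1 (0100000): 1 one → 0
Block 2 (0000000): 0 ones → 0
Block 3 (0010010): 2 ones → 0
Block 4 (1111111): 7 ones → 1
Block 5 (0100000): 1 one → 0
Block 6 (1000011): 3 ones → 0
Block 7 (0000000): 0 ones → 0
Block 8 (0000001): 1 one → 0
Block 9 (1010010): 3 ones → 0
Block 10 (0000001): 1 one → 0
Block 11 (0010101): 3 ones → 0
Block 12 (0000000): 0 ones → 0

000100000000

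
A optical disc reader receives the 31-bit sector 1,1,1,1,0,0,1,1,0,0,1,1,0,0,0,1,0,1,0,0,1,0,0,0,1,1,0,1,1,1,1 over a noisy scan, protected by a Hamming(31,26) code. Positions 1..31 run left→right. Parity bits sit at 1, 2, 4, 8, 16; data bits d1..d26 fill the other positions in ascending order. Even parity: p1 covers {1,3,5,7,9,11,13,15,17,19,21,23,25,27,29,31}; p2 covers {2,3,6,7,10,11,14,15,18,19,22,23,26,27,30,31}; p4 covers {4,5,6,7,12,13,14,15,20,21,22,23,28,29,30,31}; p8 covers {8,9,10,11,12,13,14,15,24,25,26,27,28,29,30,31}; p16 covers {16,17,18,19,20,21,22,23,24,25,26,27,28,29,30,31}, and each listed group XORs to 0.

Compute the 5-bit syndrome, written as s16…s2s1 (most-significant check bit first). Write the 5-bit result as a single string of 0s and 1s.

11000

s1 (pos 1,3,5,7,9,11,13,15,17,19,21,23,25,27,29,31): 1⊕1⊕0⊕1⊕0⊕1⊕0⊕0⊕0⊕0⊕1⊕0⊕1⊕0⊕1⊕1 = 0
s2 (pos 2,3,6,7,10,11,14,15,18,19,22,23,26,27,30,31): 1⊕1⊕0⊕1⊕0⊕1⊕0⊕0⊕1⊕0⊕0⊕0⊕1⊕0⊕1⊕1 = 0
s4 (pos 4,5,6,7,12,13,14,15,20,21,22,23,28,29,30,31): 1⊕0⊕0⊕1⊕1⊕0⊕0⊕0⊕0⊕1⊕0⊕0⊕1⊕1⊕1⊕1 = 0
s8 (pos 8,9,10,11,12,13,14,15,24,25,26,27,28,29,30,31): 1⊕0⊕0⊕1⊕1⊕0⊕0⊕0⊕0⊕1⊕1⊕0⊕1⊕1⊕1⊕1 = 1
s16 (pos 16,17,18,19,20,21,22,23,24,25,26,27,28,29,30,31): 1⊕0⊕1⊕0⊕0⊕1⊕0⊕0⊕0⊕1⊕1⊕0⊕1⊕1⊕1⊕1 = 1
Syndrome s16…s1 = 11000 → error at position 24.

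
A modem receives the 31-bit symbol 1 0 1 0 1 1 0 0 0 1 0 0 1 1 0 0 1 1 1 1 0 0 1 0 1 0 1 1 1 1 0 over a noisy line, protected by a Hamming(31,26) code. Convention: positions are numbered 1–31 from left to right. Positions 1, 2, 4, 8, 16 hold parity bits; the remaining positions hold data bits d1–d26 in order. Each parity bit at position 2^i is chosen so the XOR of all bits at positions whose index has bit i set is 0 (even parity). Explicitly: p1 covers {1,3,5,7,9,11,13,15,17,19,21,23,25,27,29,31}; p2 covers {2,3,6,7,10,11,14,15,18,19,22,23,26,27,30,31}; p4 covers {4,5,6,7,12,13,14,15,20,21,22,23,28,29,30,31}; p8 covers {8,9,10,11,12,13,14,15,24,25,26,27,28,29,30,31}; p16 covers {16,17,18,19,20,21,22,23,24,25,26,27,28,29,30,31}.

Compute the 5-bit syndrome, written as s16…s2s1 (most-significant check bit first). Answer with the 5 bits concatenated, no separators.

00110

s1 (pos 1,3,5,7,9,11,13,15,17,19,21,23,25,27,29,31): 1⊕1⊕1⊕0⊕0⊕0⊕1⊕0⊕1⊕1⊕0⊕1⊕1⊕1⊕1⊕0 = 0
s2 (pos 2,3,6,7,10,11,14,15,18,19,22,23,26,27,30,31): 0⊕1⊕1⊕0⊕1⊕0⊕1⊕0⊕1⊕1⊕0⊕1⊕0⊕1⊕1⊕0 = 1
s4 (pos 4,5,6,7,12,13,14,15,20,21,22,23,28,29,30,31): 0⊕1⊕1⊕0⊕0⊕1⊕1⊕0⊕1⊕0⊕0⊕1⊕1⊕1⊕1⊕0 = 1
s8 (pos 8,9,10,11,12,13,14,15,24,25,26,27,28,29,30,31): 0⊕0⊕1⊕0⊕0⊕1⊕1⊕0⊕0⊕1⊕0⊕1⊕1⊕1⊕1⊕0 = 0
s16 (pos 16,17,18,19,20,21,22,23,24,25,26,27,28,29,30,31): 0⊕1⊕1⊕1⊕1⊕0⊕0⊕1⊕0⊕1⊕0⊕1⊕1⊕1⊕1⊕0 = 0
Syndrome s16…s1 = 00110 → error at position 6.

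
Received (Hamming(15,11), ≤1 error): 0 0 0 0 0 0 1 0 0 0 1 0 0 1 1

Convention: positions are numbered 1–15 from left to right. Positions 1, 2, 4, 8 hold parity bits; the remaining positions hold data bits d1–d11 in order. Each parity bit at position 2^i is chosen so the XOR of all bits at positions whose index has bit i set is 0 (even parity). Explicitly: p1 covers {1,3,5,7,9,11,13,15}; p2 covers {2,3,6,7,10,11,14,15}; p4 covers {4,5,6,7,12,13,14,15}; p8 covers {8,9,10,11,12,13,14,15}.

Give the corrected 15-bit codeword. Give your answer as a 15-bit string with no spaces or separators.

s1 (pos 1,3,5,7,9,11,13,15): 0⊕0⊕0⊕1⊕0⊕1⊕0⊕1 = 1
s2 (pos 2,3,6,7,10,11,14,15): 0⊕0⊕0⊕1⊕0⊕1⊕1⊕1 = 0
s4 (pos 4,5,6,7,12,13,14,15): 0⊕0⊕0⊕1⊕0⊕0⊕1⊕1 = 1
s8 (pos 8,9,10,11,12,13,14,15): 0⊕0⊕0⊕1⊕0⊕0⊕1⊕1 = 1
Syndrome s8…s1 = 1101 → error at position 13.
Flip position 13: 000000100010011 → 000000100010111

000000100010111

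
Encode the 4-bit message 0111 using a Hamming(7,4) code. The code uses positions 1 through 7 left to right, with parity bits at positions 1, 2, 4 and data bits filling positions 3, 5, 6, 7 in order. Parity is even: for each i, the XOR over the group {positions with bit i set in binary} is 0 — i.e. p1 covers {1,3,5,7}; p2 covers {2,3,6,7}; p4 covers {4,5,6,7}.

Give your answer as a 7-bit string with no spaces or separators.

0001111

Place data at non-parity positions: p1 p2 0 p4 1 1 1
p1 (pos 1,3,5,7): XOR of data positions = 0⊕1⊕1 = 0
p2 (pos 2,3,6,7): XOR of data positions = 0⊕1⊕1 = 0
p4 (pos 4,5,6,7): XOR of data positions = 1⊕1⊕1 = 1
Codeword: 0001111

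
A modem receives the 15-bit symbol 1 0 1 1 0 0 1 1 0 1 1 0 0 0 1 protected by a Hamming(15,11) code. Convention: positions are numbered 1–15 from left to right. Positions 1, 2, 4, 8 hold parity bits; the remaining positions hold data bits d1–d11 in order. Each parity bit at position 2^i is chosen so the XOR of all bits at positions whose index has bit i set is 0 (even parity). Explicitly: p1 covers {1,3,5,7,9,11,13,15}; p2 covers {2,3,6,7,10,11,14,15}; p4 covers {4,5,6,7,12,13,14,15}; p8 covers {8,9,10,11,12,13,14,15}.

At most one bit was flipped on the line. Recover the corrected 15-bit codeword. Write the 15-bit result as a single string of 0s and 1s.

s1 (pos 1,3,5,7,9,11,13,15): 1⊕1⊕0⊕1⊕0⊕1⊕0⊕1 = 1
s2 (pos 2,3,6,7,10,11,14,15): 0⊕1⊕0⊕1⊕1⊕1⊕0⊕1 = 1
s4 (pos 4,5,6,7,12,13,14,15): 1⊕0⊕0⊕1⊕0⊕0⊕0⊕1 = 1
s8 (pos 8,9,10,11,12,13,14,15): 1⊕0⊕1⊕1⊕0⊕0⊕0⊕1 = 0
Syndrome s8…s1 = 0111 → error at position 7.
Flip position 7: 101100110110001 → 101100010110001

101100010110001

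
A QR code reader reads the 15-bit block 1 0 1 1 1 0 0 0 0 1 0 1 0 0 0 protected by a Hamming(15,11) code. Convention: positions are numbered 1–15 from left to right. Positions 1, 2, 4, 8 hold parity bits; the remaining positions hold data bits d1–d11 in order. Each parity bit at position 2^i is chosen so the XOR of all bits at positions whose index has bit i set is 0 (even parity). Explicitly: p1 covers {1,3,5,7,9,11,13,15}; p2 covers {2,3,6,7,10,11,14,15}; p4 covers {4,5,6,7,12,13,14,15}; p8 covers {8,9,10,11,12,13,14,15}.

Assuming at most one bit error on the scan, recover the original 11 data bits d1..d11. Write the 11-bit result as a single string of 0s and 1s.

10000101000

s1 (pos 1,3,5,7,9,11,13,15): 1⊕1⊕1⊕0⊕0⊕0⊕0⊕0 = 1
s2 (pos 2,3,6,7,10,11,14,15): 0⊕1⊕0⊕0⊕1⊕0⊕0⊕0 = 0
s4 (pos 4,5,6,7,12,13,14,15): 1⊕1⊕0⊕0⊕1⊕0⊕0⊕0 = 1
s8 (pos 8,9,10,11,12,13,14,15): 0⊕0⊕1⊕0⊕1⊕0⊕0⊕0 = 0
Syndrome s8…s1 = 0101 → error at position 5.
Flip position 5: 101110000101000 → 101100000101000
Read data bits from positions 3,5,6,7,9,10,11,12,13,14,15: 10000101000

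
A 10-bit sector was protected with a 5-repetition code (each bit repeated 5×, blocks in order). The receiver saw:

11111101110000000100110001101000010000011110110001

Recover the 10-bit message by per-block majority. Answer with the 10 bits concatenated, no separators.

1100010010

Block 1 (11111): 5 ones → 1
Block 2 (10111): 4 ones → 1
Block 3 (00000): 0 ones → 0
Block 4 (00100): 1 one → 0
Block 5 (11000): 2 ones → 0
Block 6 (11010): 3 ones → 1
Block 7 (00010): 1 one → 0
Block 8 (00001): 1 one → 0
Block 9 (11101): 4 ones → 1
Block 10 (10001): 2 ones → 0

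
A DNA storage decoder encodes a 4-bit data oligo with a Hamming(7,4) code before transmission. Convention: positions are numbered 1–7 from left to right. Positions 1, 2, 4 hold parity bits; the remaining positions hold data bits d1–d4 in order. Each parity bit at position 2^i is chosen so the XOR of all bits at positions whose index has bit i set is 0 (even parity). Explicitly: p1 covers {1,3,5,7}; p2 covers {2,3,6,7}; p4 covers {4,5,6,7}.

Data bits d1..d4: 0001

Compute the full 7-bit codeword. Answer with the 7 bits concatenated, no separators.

Place data at non-parity positions: p1 p2 0 p4 0 0 1
p1 (pos 1,3,5,7): XOR of data positions = 0⊕0⊕1 = 1
p2 (pos 2,3,6,7): XOR of data positions = 0⊕0⊕1 = 1
p4 (pos 4,5,6,7): XOR of data positions = 0⊕0⊕1 = 1
Codeword: 1101001

1101001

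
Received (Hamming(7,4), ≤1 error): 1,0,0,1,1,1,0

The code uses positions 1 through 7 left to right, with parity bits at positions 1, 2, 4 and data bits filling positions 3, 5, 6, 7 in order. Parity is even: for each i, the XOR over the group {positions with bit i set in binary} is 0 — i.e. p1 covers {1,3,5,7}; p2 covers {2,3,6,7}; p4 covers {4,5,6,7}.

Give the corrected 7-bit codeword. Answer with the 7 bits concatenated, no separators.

s1 (pos 1,3,5,7): 1⊕0⊕1⊕0 = 0
s2 (pos 2,3,6,7): 0⊕0⊕1⊕0 = 1
s4 (pos 4,5,6,7): 1⊕1⊕1⊕0 = 1
Syndrome s4…s1 = 110 → error at position 6.
Flip position 6: 1001110 → 1001100

1001100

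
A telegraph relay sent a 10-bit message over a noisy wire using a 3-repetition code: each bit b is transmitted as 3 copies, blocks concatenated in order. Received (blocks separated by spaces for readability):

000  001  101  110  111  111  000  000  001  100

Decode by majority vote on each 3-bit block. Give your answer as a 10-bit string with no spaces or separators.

Block 1 (000): 0 ones → 0
Block 2 (001): 1 one → 0
Block 3 (101): 2 ones → 1
Block 4 (110): 2 ones → 1
Block 5 (111): 3 ones → 1
Block 6 (111): 3 ones → 1
Block 7 (000): 0 ones → 0
Block 8 (000): 0 ones → 0
Block 9 (001): 1 one → 0
Block 10 (100): 1 one → 0

0011110000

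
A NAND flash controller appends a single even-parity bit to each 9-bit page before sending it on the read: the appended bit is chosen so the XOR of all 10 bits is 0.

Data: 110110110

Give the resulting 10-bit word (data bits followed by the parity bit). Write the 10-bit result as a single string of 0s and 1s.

1101101100

XOR of the 9 data bits: 1⊕1⊕0⊕1⊕1⊕0⊕1⊕1⊕0 = 0
Parity bit = 0 (so all 10 bits XOR to 0).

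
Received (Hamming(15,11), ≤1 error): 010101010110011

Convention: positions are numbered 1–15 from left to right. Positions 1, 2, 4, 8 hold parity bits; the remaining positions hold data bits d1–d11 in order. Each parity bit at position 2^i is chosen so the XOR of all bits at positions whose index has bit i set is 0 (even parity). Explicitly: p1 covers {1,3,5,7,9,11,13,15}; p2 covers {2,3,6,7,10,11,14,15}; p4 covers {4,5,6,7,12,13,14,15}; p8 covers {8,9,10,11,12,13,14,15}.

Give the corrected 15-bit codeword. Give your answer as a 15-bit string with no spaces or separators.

010101000110011

s1 (pos 1,3,5,7,9,11,13,15): 0⊕0⊕0⊕0⊕0⊕1⊕0⊕1 = 0
s2 (pos 2,3,6,7,10,11,14,15): 1⊕0⊕1⊕0⊕1⊕1⊕1⊕1 = 0
s4 (pos 4,5,6,7,12,13,14,15): 1⊕0⊕1⊕0⊕0⊕0⊕1⊕1 = 0
s8 (pos 8,9,10,11,12,13,14,15): 1⊕0⊕1⊕1⊕0⊕0⊕1⊕1 = 1
Syndrome s8…s1 = 1000 → error at position 8.
Flip position 8: 010101010110011 → 010101000110011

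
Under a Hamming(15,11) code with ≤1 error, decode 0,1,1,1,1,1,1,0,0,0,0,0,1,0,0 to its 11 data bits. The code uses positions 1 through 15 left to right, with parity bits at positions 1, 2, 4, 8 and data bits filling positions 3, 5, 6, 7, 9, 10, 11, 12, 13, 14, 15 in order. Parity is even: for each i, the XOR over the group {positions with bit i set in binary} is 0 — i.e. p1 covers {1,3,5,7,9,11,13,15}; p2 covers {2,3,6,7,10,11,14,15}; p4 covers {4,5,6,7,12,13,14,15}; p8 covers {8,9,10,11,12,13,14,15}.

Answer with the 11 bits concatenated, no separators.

11110001100

s1 (pos 1,3,5,7,9,11,13,15): 0⊕1⊕1⊕1⊕0⊕0⊕1⊕0 = 0
s2 (pos 2,3,6,7,10,11,14,15): 1⊕1⊕1⊕1⊕0⊕0⊕0⊕0 = 0
s4 (pos 4,5,6,7,12,13,14,15): 1⊕1⊕1⊕1⊕0⊕1⊕0⊕0 = 1
s8 (pos 8,9,10,11,12,13,14,15): 0⊕0⊕0⊕0⊕0⊕1⊕0⊕0 = 1
Syndrome s8…s1 = 1100 → error at position 12.
Flip position 12: 011111100000100 → 011111100001100
Read data bits from positions 3,5,6,7,9,10,11,12,13,14,15: 11110001100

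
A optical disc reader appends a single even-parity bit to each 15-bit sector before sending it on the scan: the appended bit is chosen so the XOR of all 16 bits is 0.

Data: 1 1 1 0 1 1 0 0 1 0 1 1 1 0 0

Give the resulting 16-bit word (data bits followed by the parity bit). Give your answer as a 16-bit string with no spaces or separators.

1110110010111001

XOR of the 15 data bits: 1⊕1⊕1⊕0⊕1⊕1⊕0⊕0⊕1⊕0⊕1⊕1⊕1⊕0⊕0 = 1
Parity bit = 1 (so all 16 bits XOR to 0).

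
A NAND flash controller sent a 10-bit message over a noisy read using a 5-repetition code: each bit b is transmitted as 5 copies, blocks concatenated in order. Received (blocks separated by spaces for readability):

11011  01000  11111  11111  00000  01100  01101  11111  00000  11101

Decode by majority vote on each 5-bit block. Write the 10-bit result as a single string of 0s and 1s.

1011001101

Block 1 (11011): 4 ones → 1
Block 2 (01000): 1 one → 0
Block 3 (11111): 5 ones → 1
Block 4 (11111): 5 ones → 1
Block 5 (00000): 0 ones → 0
Block 6 (01100): 2 ones → 0
Block 7 (01101): 3 ones → 1
Block 8 (11111): 5 ones → 1
Block 9 (00000): 0 ones → 0
Block 10 (11101): 4 ones → 1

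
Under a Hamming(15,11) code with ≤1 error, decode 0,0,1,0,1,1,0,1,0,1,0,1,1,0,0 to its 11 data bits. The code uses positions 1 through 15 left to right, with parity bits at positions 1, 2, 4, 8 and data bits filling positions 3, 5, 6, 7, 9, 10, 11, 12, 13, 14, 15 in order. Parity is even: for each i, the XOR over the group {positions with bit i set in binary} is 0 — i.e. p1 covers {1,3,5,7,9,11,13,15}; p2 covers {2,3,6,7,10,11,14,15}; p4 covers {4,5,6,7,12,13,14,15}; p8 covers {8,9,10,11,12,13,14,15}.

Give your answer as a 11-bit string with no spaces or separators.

s1 (pos 1,3,5,7,9,11,13,15): 0⊕1⊕1⊕0⊕0⊕0⊕1⊕0 = 1
s2 (pos 2,3,6,7,10,11,14,15): 0⊕1⊕1⊕0⊕1⊕0⊕0⊕0 = 1
s4 (pos 4,5,6,7,12,13,14,15): 0⊕1⊕1⊕0⊕1⊕1⊕0⊕0 = 0
s8 (pos 8,9,10,11,12,13,14,15): 1⊕0⊕1⊕0⊕1⊕1⊕0⊕0 = 0
Syndrome s8…s1 = 0011 → error at position 3.
Flip position 3: 001011010101100 → 000011010101100
Read data bits from positions 3,5,6,7,9,10,11,12,13,14,15: 01100101100

01100101100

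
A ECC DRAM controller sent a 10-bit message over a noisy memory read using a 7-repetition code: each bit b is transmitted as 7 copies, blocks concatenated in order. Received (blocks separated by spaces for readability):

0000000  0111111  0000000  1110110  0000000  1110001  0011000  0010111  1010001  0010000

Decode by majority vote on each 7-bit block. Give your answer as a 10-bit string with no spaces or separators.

Block 1 (0000000): 0 ones → 0
Block 2 (0111111): 6 ones → 1
Block 3 (0000000): 0 ones → 0
Block 4 (1110110): 5 ones → 1
Block 5 (0000000): 0 ones → 0
Block 6 (1110001): 4 ones → 1
Block 7 (0011000): 2 ones → 0
Block 8 (0010111): 4 ones → 1
Block 9 (1010001): 3 ones → 0
Block 10 (0010000): 1 one → 0

0101010100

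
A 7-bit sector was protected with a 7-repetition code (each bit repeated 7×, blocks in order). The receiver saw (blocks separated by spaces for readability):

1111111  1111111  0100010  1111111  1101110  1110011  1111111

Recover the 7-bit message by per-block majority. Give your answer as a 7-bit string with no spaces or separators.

1101111

Block 1 (1111111): 7 ones → 1
Block 2 (1111111): 7 ones → 1
Block 3 (0100010): 2 ones → 0
Block 4 (1111111): 7 ones → 1
Block 5 (1101110): 5 ones → 1
Block 6 (1110011): 5 ones → 1
Block 7 (1111111): 7 ones → 1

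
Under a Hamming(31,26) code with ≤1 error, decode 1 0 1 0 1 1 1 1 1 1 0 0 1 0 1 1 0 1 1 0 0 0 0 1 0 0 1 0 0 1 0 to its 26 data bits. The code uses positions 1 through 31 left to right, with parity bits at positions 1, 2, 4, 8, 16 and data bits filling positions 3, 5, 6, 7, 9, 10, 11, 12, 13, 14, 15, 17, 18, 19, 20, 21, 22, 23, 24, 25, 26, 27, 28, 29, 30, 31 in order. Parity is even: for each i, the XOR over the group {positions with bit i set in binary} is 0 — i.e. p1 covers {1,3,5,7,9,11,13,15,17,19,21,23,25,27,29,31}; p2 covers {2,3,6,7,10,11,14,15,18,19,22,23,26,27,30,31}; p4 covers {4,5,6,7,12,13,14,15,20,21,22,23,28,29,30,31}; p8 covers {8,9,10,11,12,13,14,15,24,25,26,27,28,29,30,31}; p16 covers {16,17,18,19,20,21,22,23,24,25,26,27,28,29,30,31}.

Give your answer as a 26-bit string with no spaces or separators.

s1 (pos 1,3,5,7,9,11,13,15,17,19,21,23,25,27,29,31): 1⊕1⊕1⊕1⊕1⊕0⊕1⊕1⊕0⊕1⊕0⊕0⊕0⊕1⊕0⊕0 = 1
s2 (pos 2,3,6,7,10,11,14,15,18,19,22,23,26,27,30,31): 0⊕1⊕1⊕1⊕1⊕0⊕0⊕1⊕1⊕1⊕0⊕0⊕0⊕1⊕1⊕0 = 1
s4 (pos 4,5,6,7,12,13,14,15,20,21,22,23,28,29,30,31): 0⊕1⊕1⊕1⊕0⊕1⊕0⊕1⊕0⊕0⊕0⊕0⊕0⊕0⊕1⊕0 = 0
s8 (pos 8,9,10,11,12,13,14,15,24,25,26,27,28,29,30,31): 1⊕1⊕1⊕0⊕0⊕1⊕0⊕1⊕1⊕0⊕0⊕1⊕0⊕0⊕1⊕0 = 0
s16 (pos 16,17,18,19,20,21,22,23,24,25,26,27,28,29,30,31): 1⊕0⊕1⊕1⊕0⊕0⊕0⊕0⊕1⊕0⊕0⊕1⊕0⊕0⊕1⊕0 = 0
Syndrome s16…s1 = 00011 → error at position 3.
Flip position 3: 1010111111001011011000010010010 → 1000111111001011011000010010010
Read data bits from positions 3,5,6,7,9,10,11,12,13,14,15,17,18,19,20,21,22,23,24,25,26,27,28,29,30,31: 01111100101011000010010010

01111100101011000010010010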